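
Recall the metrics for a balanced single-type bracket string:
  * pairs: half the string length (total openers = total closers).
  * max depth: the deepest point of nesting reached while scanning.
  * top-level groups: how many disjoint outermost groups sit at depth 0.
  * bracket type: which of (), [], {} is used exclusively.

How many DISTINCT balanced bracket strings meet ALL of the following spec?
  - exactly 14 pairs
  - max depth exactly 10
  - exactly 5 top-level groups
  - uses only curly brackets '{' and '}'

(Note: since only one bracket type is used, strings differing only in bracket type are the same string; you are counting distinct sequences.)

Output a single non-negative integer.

Answer: 5

Derivation:
Spec: pairs=14 depth=10 groups=5
Count(depth <= 10) = 177650
Count(depth <= 9) = 177645
Count(depth == 10) = 177650 - 177645 = 5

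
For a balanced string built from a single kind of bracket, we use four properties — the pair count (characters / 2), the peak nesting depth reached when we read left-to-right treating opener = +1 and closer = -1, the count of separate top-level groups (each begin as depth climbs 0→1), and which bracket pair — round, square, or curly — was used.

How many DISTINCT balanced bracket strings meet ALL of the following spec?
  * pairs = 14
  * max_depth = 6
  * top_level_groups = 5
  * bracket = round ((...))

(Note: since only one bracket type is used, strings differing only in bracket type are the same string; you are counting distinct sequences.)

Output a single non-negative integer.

Answer: 16830

Derivation:
Spec: pairs=14 depth=6 groups=5
Count(depth <= 6) = 172150
Count(depth <= 5) = 155320
Count(depth == 6) = 172150 - 155320 = 16830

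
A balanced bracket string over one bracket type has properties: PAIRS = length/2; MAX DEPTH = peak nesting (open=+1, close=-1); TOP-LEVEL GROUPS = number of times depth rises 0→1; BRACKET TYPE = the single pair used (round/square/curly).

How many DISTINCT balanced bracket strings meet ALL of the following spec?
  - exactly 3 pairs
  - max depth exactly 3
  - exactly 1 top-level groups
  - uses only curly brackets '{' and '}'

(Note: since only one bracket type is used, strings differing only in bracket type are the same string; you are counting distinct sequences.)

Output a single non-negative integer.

Spec: pairs=3 depth=3 groups=1
Count(depth <= 3) = 2
Count(depth <= 2) = 1
Count(depth == 3) = 2 - 1 = 1

Answer: 1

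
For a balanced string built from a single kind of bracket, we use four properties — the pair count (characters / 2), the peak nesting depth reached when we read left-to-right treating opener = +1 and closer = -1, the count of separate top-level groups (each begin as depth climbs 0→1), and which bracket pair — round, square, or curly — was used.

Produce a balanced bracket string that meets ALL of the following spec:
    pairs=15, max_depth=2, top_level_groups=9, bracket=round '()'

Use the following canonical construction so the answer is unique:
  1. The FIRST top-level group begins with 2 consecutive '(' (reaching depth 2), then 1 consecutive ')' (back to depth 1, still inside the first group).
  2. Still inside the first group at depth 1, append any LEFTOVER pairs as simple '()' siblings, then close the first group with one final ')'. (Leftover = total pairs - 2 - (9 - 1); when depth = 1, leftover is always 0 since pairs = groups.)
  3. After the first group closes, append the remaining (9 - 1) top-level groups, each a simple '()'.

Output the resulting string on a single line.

Spec: pairs=15 depth=2 groups=9
Leftover pairs = 15 - 2 - (9-1) = 5
First group: deep chain of depth 2 + 5 sibling pairs
Remaining 8 groups: simple '()' each

Answer: (()()()()()())()()()()()()()()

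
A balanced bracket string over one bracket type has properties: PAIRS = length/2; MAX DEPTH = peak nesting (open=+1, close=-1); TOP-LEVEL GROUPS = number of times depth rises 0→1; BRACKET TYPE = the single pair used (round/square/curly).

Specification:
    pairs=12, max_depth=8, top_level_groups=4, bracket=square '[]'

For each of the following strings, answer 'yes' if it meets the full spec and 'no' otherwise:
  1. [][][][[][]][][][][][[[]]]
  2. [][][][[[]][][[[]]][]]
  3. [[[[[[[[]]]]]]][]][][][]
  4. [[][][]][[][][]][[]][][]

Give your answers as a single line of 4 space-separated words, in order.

Answer: no no yes no

Derivation:
String 1 '[][][][[][]][][][][][[[]]]': depth seq [1 0 1 0 1 0 1 2 1 2 1 0 1 0 1 0 1 0 1 0 1 2 3 2 1 0]
  -> pairs=13 depth=3 groups=9 -> no
String 2 '[][][][[[]][][[[]]][]]': depth seq [1 0 1 0 1 0 1 2 3 2 1 2 1 2 3 4 3 2 1 2 1 0]
  -> pairs=11 depth=4 groups=4 -> no
String 3 '[[[[[[[[]]]]]]][]][][][]': depth seq [1 2 3 4 5 6 7 8 7 6 5 4 3 2 1 2 1 0 1 0 1 0 1 0]
  -> pairs=12 depth=8 groups=4 -> yes
String 4 '[[][][]][[][][]][[]][][]': depth seq [1 2 1 2 1 2 1 0 1 2 1 2 1 2 1 0 1 2 1 0 1 0 1 0]
  -> pairs=12 depth=2 groups=5 -> no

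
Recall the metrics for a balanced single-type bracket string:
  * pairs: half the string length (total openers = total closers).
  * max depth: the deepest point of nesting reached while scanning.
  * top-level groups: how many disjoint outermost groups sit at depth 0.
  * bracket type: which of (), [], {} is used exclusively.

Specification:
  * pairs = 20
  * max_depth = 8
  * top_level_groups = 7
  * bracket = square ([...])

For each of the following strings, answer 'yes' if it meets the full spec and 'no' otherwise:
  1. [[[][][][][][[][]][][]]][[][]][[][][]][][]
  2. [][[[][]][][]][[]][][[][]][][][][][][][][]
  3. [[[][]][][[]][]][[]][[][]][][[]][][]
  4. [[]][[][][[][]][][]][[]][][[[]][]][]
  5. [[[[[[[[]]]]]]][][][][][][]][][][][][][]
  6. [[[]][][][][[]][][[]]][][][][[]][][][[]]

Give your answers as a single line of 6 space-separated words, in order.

Answer: no no no no yes no

Derivation:
String 1 '[[[][][][][][[][]][][]]][[][]][[][][]][][]': depth seq [1 2 3 2 3 2 3 2 3 2 3 2 3 4 3 4 3 2 3 2 3 2 1 0 1 2 1 2 1 0 1 2 1 2 1 2 1 0 1 0 1 0]
  -> pairs=21 depth=4 groups=5 -> no
String 2 '[][[[][]][][]][[]][][[][]][][][][][][][][]': depth seq [1 0 1 2 3 2 3 2 1 2 1 2 1 0 1 2 1 0 1 0 1 2 1 2 1 0 1 0 1 0 1 0 1 0 1 0 1 0 1 0 1 0]
  -> pairs=21 depth=3 groups=13 -> no
String 3 '[[[][]][][[]][]][[]][[][]][][[]][][]': depth seq [1 2 3 2 3 2 1 2 1 2 3 2 1 2 1 0 1 2 1 0 1 2 1 2 1 0 1 0 1 2 1 0 1 0 1 0]
  -> pairs=18 depth=3 groups=7 -> no
String 4 '[[]][[][][[][]][][]][[]][][[[]][]][]': depth seq [1 2 1 0 1 2 1 2 1 2 3 2 3 2 1 2 1 2 1 0 1 2 1 0 1 0 1 2 3 2 1 2 1 0 1 0]
  -> pairs=18 depth=3 groups=6 -> no
String 5 '[[[[[[[[]]]]]]][][][][][][]][][][][][][]': depth seq [1 2 3 4 5 6 7 8 7 6 5 4 3 2 1 2 1 2 1 2 1 2 1 2 1 2 1 0 1 0 1 0 1 0 1 0 1 0 1 0]
  -> pairs=20 depth=8 groups=7 -> yes
String 6 '[[[]][][][][[]][][[]]][][][][[]][][][[]]': depth seq [1 2 3 2 1 2 1 2 1 2 1 2 3 2 1 2 1 2 3 2 1 0 1 0 1 0 1 0 1 2 1 0 1 0 1 0 1 2 1 0]
  -> pairs=20 depth=3 groups=8 -> no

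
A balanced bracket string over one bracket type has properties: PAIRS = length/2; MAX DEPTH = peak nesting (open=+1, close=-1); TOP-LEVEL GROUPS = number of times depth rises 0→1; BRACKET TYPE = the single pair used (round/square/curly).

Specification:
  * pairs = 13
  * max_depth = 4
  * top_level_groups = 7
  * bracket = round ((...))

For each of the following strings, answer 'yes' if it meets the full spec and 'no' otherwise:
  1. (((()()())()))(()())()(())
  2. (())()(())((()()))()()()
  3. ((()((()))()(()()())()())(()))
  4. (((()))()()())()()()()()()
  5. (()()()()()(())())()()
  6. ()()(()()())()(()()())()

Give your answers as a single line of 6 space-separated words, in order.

String 1 '(((()()())()))(()())()(())': depth seq [1 2 3 4 3 4 3 4 3 2 3 2 1 0 1 2 1 2 1 0 1 0 1 2 1 0]
  -> pairs=13 depth=4 groups=4 -> no
String 2 '(())()(())((()()))()()()': depth seq [1 2 1 0 1 0 1 2 1 0 1 2 3 2 3 2 1 0 1 0 1 0 1 0]
  -> pairs=12 depth=3 groups=7 -> no
String 3 '((()((()))()(()()())()())(()))': depth seq [1 2 3 2 3 4 5 4 3 2 3 2 3 4 3 4 3 4 3 2 3 2 3 2 1 2 3 2 1 0]
  -> pairs=15 depth=5 groups=1 -> no
String 4 '(((()))()()())()()()()()()': depth seq [1 2 3 4 3 2 1 2 1 2 1 2 1 0 1 0 1 0 1 0 1 0 1 0 1 0]
  -> pairs=13 depth=4 groups=7 -> yes
String 5 '(()()()()()(())())()()': depth seq [1 2 1 2 1 2 1 2 1 2 1 2 3 2 1 2 1 0 1 0 1 0]
  -> pairs=11 depth=3 groups=3 -> no
String 6 '()()(()()())()(()()())()': depth seq [1 0 1 0 1 2 1 2 1 2 1 0 1 0 1 2 1 2 1 2 1 0 1 0]
  -> pairs=12 depth=2 groups=6 -> no

Answer: no no no yes no no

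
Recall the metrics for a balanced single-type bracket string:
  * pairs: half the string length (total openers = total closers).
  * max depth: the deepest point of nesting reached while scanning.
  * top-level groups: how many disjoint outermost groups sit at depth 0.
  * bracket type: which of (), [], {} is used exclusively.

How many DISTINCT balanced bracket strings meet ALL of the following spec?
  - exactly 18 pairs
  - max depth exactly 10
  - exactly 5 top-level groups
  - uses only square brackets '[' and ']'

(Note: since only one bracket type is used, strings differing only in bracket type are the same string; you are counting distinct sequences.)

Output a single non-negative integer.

Spec: pairs=18 depth=10 groups=5
Count(depth <= 10) = 33250525
Count(depth <= 9) = 33168025
Count(depth == 10) = 33250525 - 33168025 = 82500

Answer: 82500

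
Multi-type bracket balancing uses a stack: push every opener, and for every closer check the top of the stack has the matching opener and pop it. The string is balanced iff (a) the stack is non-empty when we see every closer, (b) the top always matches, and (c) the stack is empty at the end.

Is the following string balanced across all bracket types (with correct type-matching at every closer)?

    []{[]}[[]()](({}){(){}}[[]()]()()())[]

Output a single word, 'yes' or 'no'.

Answer: yes

Derivation:
pos 0: push '['; stack = [
pos 1: ']' matches '['; pop; stack = (empty)
pos 2: push '{'; stack = {
pos 3: push '['; stack = {[
pos 4: ']' matches '['; pop; stack = {
pos 5: '}' matches '{'; pop; stack = (empty)
pos 6: push '['; stack = [
pos 7: push '['; stack = [[
pos 8: ']' matches '['; pop; stack = [
pos 9: push '('; stack = [(
pos 10: ')' matches '('; pop; stack = [
pos 11: ']' matches '['; pop; stack = (empty)
pos 12: push '('; stack = (
pos 13: push '('; stack = ((
pos 14: push '{'; stack = (({
pos 15: '}' matches '{'; pop; stack = ((
pos 16: ')' matches '('; pop; stack = (
pos 17: push '{'; stack = ({
pos 18: push '('; stack = ({(
pos 19: ')' matches '('; pop; stack = ({
pos 20: push '{'; stack = ({{
pos 21: '}' matches '{'; pop; stack = ({
pos 22: '}' matches '{'; pop; stack = (
pos 23: push '['; stack = ([
pos 24: push '['; stack = ([[
pos 25: ']' matches '['; pop; stack = ([
pos 26: push '('; stack = ([(
pos 27: ')' matches '('; pop; stack = ([
pos 28: ']' matches '['; pop; stack = (
pos 29: push '('; stack = ((
pos 30: ')' matches '('; pop; stack = (
pos 31: push '('; stack = ((
pos 32: ')' matches '('; pop; stack = (
pos 33: push '('; stack = ((
pos 34: ')' matches '('; pop; stack = (
pos 35: ')' matches '('; pop; stack = (empty)
pos 36: push '['; stack = [
pos 37: ']' matches '['; pop; stack = (empty)
end: stack empty → VALID
Verdict: properly nested → yes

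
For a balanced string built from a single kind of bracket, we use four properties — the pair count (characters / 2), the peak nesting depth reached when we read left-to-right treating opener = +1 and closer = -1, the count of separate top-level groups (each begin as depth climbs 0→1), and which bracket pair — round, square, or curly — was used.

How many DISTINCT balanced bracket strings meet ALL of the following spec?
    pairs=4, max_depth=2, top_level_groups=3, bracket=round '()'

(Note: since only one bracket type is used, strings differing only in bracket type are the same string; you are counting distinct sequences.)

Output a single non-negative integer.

Spec: pairs=4 depth=2 groups=3
Count(depth <= 2) = 3
Count(depth <= 1) = 0
Count(depth == 2) = 3 - 0 = 3

Answer: 3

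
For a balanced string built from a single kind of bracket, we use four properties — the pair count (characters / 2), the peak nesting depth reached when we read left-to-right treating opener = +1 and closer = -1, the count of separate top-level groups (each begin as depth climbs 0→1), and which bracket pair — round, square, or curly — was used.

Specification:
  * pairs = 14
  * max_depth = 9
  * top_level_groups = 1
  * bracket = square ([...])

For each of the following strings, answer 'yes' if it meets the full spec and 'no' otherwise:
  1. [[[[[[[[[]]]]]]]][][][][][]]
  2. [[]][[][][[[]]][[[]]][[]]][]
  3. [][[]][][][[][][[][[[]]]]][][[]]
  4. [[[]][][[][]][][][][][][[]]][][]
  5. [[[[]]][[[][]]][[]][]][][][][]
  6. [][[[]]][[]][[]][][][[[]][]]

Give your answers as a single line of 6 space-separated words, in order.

String 1 '[[[[[[[[[]]]]]]]][][][][][]]': depth seq [1 2 3 4 5 6 7 8 9 8 7 6 5 4 3 2 1 2 1 2 1 2 1 2 1 2 1 0]
  -> pairs=14 depth=9 groups=1 -> yes
String 2 '[[]][[][][[[]]][[[]]][[]]][]': depth seq [1 2 1 0 1 2 1 2 1 2 3 4 3 2 1 2 3 4 3 2 1 2 3 2 1 0 1 0]
  -> pairs=14 depth=4 groups=3 -> no
String 3 '[][[]][][][[][][[][[[]]]]][][[]]': depth seq [1 0 1 2 1 0 1 0 1 0 1 2 1 2 1 2 3 2 3 4 5 4 3 2 1 0 1 0 1 2 1 0]
  -> pairs=16 depth=5 groups=7 -> no
String 4 '[[[]][][[][]][][][][][][[]]][][]': depth seq [1 2 3 2 1 2 1 2 3 2 3 2 1 2 1 2 1 2 1 2 1 2 1 2 3 2 1 0 1 0 1 0]
  -> pairs=16 depth=3 groups=3 -> no
String 5 '[[[[]]][[[][]]][[]][]][][][][]': depth seq [1 2 3 4 3 2 1 2 3 4 3 4 3 2 1 2 3 2 1 2 1 0 1 0 1 0 1 0 1 0]
  -> pairs=15 depth=4 groups=5 -> no
String 6 '[][[[]]][[]][[]][][][[[]][]]': depth seq [1 0 1 2 3 2 1 0 1 2 1 0 1 2 1 0 1 0 1 0 1 2 3 2 1 2 1 0]
  -> pairs=14 depth=3 groups=7 -> no

Answer: yes no no no no no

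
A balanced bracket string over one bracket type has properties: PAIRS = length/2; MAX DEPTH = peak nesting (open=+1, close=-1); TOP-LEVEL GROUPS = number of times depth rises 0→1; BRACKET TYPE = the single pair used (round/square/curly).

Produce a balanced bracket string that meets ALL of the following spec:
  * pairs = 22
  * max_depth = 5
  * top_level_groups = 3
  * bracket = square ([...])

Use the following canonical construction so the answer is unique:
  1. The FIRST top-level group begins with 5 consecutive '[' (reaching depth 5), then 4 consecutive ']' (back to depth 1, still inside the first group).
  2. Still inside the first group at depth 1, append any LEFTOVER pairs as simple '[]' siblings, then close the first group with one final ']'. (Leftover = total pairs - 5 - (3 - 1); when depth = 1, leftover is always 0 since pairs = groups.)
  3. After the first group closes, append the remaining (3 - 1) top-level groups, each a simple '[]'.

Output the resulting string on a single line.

Answer: [[[[[]]]][][][][][][][][][][][][][][][]][][]

Derivation:
Spec: pairs=22 depth=5 groups=3
Leftover pairs = 22 - 5 - (3-1) = 15
First group: deep chain of depth 5 + 15 sibling pairs
Remaining 2 groups: simple '[]' each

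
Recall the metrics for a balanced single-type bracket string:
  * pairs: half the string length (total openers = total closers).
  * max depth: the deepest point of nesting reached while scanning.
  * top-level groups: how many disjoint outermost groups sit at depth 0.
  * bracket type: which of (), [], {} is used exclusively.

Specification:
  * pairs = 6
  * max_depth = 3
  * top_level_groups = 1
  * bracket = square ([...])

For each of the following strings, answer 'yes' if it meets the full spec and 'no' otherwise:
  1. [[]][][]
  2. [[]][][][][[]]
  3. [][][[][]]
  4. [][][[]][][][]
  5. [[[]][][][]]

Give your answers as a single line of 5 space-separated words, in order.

String 1 '[[]][][]': depth seq [1 2 1 0 1 0 1 0]
  -> pairs=4 depth=2 groups=3 -> no
String 2 '[[]][][][][[]]': depth seq [1 2 1 0 1 0 1 0 1 0 1 2 1 0]
  -> pairs=7 depth=2 groups=5 -> no
String 3 '[][][[][]]': depth seq [1 0 1 0 1 2 1 2 1 0]
  -> pairs=5 depth=2 groups=3 -> no
String 4 '[][][[]][][][]': depth seq [1 0 1 0 1 2 1 0 1 0 1 0 1 0]
  -> pairs=7 depth=2 groups=6 -> no
String 5 '[[[]][][][]]': depth seq [1 2 3 2 1 2 1 2 1 2 1 0]
  -> pairs=6 depth=3 groups=1 -> yes

Answer: no no no no yes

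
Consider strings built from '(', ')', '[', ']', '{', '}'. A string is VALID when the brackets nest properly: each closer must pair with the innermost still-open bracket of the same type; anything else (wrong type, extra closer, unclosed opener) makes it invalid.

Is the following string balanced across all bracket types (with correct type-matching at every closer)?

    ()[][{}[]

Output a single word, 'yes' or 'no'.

pos 0: push '('; stack = (
pos 1: ')' matches '('; pop; stack = (empty)
pos 2: push '['; stack = [
pos 3: ']' matches '['; pop; stack = (empty)
pos 4: push '['; stack = [
pos 5: push '{'; stack = [{
pos 6: '}' matches '{'; pop; stack = [
pos 7: push '['; stack = [[
pos 8: ']' matches '['; pop; stack = [
end: stack still non-empty ([) → INVALID
Verdict: unclosed openers at end: [ → no

Answer: no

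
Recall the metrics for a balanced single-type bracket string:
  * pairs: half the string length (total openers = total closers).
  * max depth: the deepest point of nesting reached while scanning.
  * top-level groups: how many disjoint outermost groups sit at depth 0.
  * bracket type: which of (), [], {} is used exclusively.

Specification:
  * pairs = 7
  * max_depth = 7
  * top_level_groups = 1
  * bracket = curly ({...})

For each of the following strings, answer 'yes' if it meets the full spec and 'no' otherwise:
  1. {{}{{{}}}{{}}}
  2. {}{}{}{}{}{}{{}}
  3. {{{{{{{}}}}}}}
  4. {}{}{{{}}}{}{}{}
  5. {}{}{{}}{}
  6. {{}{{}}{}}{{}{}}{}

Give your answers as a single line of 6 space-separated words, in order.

String 1 '{{}{{{}}}{{}}}': depth seq [1 2 1 2 3 4 3 2 1 2 3 2 1 0]
  -> pairs=7 depth=4 groups=1 -> no
String 2 '{}{}{}{}{}{}{{}}': depth seq [1 0 1 0 1 0 1 0 1 0 1 0 1 2 1 0]
  -> pairs=8 depth=2 groups=7 -> no
String 3 '{{{{{{{}}}}}}}': depth seq [1 2 3 4 5 6 7 6 5 4 3 2 1 0]
  -> pairs=7 depth=7 groups=1 -> yes
String 4 '{}{}{{{}}}{}{}{}': depth seq [1 0 1 0 1 2 3 2 1 0 1 0 1 0 1 0]
  -> pairs=8 depth=3 groups=6 -> no
String 5 '{}{}{{}}{}': depth seq [1 0 1 0 1 2 1 0 1 0]
  -> pairs=5 depth=2 groups=4 -> no
String 6 '{{}{{}}{}}{{}{}}{}': depth seq [1 2 1 2 3 2 1 2 1 0 1 2 1 2 1 0 1 0]
  -> pairs=9 depth=3 groups=3 -> no

Answer: no no yes no no no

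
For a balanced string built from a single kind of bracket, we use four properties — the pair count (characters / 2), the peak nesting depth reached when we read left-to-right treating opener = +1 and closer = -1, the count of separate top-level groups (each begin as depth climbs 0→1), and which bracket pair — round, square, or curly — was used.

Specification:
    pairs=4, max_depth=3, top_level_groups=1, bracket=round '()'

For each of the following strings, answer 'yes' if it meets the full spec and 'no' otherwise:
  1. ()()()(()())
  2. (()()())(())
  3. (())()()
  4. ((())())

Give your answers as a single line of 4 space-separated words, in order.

Answer: no no no yes

Derivation:
String 1 '()()()(()())': depth seq [1 0 1 0 1 0 1 2 1 2 1 0]
  -> pairs=6 depth=2 groups=4 -> no
String 2 '(()()())(())': depth seq [1 2 1 2 1 2 1 0 1 2 1 0]
  -> pairs=6 depth=2 groups=2 -> no
String 3 '(())()()': depth seq [1 2 1 0 1 0 1 0]
  -> pairs=4 depth=2 groups=3 -> no
String 4 '((())())': depth seq [1 2 3 2 1 2 1 0]
  -> pairs=4 depth=3 groups=1 -> yes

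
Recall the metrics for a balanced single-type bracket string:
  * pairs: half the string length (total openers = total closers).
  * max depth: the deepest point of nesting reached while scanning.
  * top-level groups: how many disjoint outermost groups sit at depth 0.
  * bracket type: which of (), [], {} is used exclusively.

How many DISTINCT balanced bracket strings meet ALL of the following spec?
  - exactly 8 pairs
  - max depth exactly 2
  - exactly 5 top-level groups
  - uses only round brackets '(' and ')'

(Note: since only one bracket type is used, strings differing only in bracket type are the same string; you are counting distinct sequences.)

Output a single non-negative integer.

Spec: pairs=8 depth=2 groups=5
Count(depth <= 2) = 35
Count(depth <= 1) = 0
Count(depth == 2) = 35 - 0 = 35

Answer: 35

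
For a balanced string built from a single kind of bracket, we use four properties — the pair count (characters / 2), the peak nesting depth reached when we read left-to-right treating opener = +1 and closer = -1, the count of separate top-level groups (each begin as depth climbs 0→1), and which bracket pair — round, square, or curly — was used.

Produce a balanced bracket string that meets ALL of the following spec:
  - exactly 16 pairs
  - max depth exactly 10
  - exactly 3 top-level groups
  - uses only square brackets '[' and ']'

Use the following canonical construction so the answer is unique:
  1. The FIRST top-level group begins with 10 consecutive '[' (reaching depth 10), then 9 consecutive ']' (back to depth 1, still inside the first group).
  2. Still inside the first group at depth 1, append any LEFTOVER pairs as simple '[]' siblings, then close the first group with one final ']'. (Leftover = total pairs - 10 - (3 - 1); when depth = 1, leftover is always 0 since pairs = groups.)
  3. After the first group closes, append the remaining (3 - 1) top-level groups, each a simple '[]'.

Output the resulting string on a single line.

Spec: pairs=16 depth=10 groups=3
Leftover pairs = 16 - 10 - (3-1) = 4
First group: deep chain of depth 10 + 4 sibling pairs
Remaining 2 groups: simple '[]' each

Answer: [[[[[[[[[[]]]]]]]]][][][][]][][]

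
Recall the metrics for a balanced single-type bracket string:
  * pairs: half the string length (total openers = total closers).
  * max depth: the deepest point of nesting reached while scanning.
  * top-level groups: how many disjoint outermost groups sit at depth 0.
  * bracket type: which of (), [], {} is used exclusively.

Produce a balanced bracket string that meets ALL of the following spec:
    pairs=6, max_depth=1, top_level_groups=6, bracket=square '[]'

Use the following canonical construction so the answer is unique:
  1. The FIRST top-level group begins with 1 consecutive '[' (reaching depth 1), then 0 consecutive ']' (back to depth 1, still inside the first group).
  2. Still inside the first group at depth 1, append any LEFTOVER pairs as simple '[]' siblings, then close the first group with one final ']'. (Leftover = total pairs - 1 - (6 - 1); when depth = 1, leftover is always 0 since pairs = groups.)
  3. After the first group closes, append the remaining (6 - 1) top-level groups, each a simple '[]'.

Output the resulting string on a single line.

Answer: [][][][][][]

Derivation:
Spec: pairs=6 depth=1 groups=6
Leftover pairs = 6 - 1 - (6-1) = 0
First group: deep chain of depth 1 + 0 sibling pairs
Remaining 5 groups: simple '[]' each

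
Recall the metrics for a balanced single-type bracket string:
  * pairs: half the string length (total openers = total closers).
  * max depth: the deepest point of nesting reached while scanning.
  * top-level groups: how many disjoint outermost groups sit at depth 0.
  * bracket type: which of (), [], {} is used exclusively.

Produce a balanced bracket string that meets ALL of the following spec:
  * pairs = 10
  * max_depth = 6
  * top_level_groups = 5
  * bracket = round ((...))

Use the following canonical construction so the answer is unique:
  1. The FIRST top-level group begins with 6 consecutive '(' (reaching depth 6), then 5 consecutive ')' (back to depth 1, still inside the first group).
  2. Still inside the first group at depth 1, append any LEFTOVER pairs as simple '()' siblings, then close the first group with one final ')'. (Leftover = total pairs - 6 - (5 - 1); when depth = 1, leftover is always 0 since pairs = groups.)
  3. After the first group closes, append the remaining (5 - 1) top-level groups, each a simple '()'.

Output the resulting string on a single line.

Spec: pairs=10 depth=6 groups=5
Leftover pairs = 10 - 6 - (5-1) = 0
First group: deep chain of depth 6 + 0 sibling pairs
Remaining 4 groups: simple '()' each

Answer: (((((())))))()()()()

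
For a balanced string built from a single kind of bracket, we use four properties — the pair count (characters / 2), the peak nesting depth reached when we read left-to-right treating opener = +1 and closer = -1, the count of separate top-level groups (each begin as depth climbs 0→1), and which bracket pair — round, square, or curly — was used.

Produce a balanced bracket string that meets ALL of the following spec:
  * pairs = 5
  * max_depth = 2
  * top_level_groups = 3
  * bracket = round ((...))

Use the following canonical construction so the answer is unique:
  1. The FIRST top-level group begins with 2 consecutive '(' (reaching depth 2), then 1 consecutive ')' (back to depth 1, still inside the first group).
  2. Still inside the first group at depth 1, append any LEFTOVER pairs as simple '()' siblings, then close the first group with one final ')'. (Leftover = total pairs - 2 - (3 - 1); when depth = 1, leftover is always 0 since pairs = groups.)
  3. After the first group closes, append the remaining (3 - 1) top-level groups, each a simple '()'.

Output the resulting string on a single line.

Answer: (()())()()

Derivation:
Spec: pairs=5 depth=2 groups=3
Leftover pairs = 5 - 2 - (3-1) = 1
First group: deep chain of depth 2 + 1 sibling pairs
Remaining 2 groups: simple '()' each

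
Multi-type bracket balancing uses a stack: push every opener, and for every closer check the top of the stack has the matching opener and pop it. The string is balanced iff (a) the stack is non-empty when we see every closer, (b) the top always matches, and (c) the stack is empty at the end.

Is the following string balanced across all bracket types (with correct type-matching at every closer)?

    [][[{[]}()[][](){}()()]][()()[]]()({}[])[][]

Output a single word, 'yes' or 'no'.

Answer: yes

Derivation:
pos 0: push '['; stack = [
pos 1: ']' matches '['; pop; stack = (empty)
pos 2: push '['; stack = [
pos 3: push '['; stack = [[
pos 4: push '{'; stack = [[{
pos 5: push '['; stack = [[{[
pos 6: ']' matches '['; pop; stack = [[{
pos 7: '}' matches '{'; pop; stack = [[
pos 8: push '('; stack = [[(
pos 9: ')' matches '('; pop; stack = [[
pos 10: push '['; stack = [[[
pos 11: ']' matches '['; pop; stack = [[
pos 12: push '['; stack = [[[
pos 13: ']' matches '['; pop; stack = [[
pos 14: push '('; stack = [[(
pos 15: ')' matches '('; pop; stack = [[
pos 16: push '{'; stack = [[{
pos 17: '}' matches '{'; pop; stack = [[
pos 18: push '('; stack = [[(
pos 19: ')' matches '('; pop; stack = [[
pos 20: push '('; stack = [[(
pos 21: ')' matches '('; pop; stack = [[
pos 22: ']' matches '['; pop; stack = [
pos 23: ']' matches '['; pop; stack = (empty)
pos 24: push '['; stack = [
pos 25: push '('; stack = [(
pos 26: ')' matches '('; pop; stack = [
pos 27: push '('; stack = [(
pos 28: ')' matches '('; pop; stack = [
pos 29: push '['; stack = [[
pos 30: ']' matches '['; pop; stack = [
pos 31: ']' matches '['; pop; stack = (empty)
pos 32: push '('; stack = (
pos 33: ')' matches '('; pop; stack = (empty)
pos 34: push '('; stack = (
pos 35: push '{'; stack = ({
pos 36: '}' matches '{'; pop; stack = (
pos 37: push '['; stack = ([
pos 38: ']' matches '['; pop; stack = (
pos 39: ')' matches '('; pop; stack = (empty)
pos 40: push '['; stack = [
pos 41: ']' matches '['; pop; stack = (empty)
pos 42: push '['; stack = [
pos 43: ']' matches '['; pop; stack = (empty)
end: stack empty → VALID
Verdict: properly nested → yes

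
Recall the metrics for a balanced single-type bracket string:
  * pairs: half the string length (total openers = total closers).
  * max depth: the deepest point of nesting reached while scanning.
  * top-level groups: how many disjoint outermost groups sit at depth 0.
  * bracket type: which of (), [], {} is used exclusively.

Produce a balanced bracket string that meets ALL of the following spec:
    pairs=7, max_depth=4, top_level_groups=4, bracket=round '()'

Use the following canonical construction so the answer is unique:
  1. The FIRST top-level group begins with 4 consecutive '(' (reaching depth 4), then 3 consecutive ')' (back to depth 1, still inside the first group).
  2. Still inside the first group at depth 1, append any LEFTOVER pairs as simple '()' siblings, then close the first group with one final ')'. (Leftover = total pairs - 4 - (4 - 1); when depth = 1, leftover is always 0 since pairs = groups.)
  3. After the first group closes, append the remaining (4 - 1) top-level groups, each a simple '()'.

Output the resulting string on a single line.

Answer: (((())))()()()

Derivation:
Spec: pairs=7 depth=4 groups=4
Leftover pairs = 7 - 4 - (4-1) = 0
First group: deep chain of depth 4 + 0 sibling pairs
Remaining 3 groups: simple '()' each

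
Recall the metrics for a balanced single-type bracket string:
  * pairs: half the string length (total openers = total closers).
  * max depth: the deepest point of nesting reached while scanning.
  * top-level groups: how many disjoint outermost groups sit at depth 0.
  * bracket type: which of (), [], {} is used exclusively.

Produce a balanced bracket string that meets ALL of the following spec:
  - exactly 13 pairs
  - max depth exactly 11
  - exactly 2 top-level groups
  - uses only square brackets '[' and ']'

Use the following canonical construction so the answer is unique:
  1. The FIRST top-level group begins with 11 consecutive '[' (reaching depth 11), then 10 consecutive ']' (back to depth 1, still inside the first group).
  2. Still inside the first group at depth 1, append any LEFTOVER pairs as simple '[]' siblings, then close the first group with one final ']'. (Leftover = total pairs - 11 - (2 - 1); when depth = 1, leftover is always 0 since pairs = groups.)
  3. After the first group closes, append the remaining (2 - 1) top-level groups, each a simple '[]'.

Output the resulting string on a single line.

Spec: pairs=13 depth=11 groups=2
Leftover pairs = 13 - 11 - (2-1) = 1
First group: deep chain of depth 11 + 1 sibling pairs
Remaining 1 groups: simple '[]' each

Answer: [[[[[[[[[[[]]]]]]]]]][]][]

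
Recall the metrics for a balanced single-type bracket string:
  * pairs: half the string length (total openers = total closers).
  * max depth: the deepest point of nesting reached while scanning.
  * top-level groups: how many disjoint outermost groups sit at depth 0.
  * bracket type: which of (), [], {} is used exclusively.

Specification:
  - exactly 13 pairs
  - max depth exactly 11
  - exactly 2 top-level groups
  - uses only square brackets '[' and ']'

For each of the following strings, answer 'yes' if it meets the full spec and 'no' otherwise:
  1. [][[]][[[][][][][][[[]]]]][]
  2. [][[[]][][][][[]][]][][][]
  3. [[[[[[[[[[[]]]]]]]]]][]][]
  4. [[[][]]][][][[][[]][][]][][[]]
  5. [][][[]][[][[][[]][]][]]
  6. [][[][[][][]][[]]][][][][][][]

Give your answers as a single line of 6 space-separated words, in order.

Answer: no no yes no no no

Derivation:
String 1 '[][[]][[[][][][][][[[]]]]][]': depth seq [1 0 1 2 1 0 1 2 3 2 3 2 3 2 3 2 3 2 3 4 5 4 3 2 1 0 1 0]
  -> pairs=14 depth=5 groups=4 -> no
String 2 '[][[[]][][][][[]][]][][][]': depth seq [1 0 1 2 3 2 1 2 1 2 1 2 1 2 3 2 1 2 1 0 1 0 1 0 1 0]
  -> pairs=13 depth=3 groups=5 -> no
String 3 '[[[[[[[[[[[]]]]]]]]]][]][]': depth seq [1 2 3 4 5 6 7 8 9 10 11 10 9 8 7 6 5 4 3 2 1 2 1 0 1 0]
  -> pairs=13 depth=11 groups=2 -> yes
String 4 '[[[][]]][][][[][[]][][]][][[]]': depth seq [1 2 3 2 3 2 1 0 1 0 1 0 1 2 1 2 3 2 1 2 1 2 1 0 1 0 1 2 1 0]
  -> pairs=15 depth=3 groups=6 -> no
String 5 '[][][[]][[][[][[]][]][]]': depth seq [1 0 1 0 1 2 1 0 1 2 1 2 3 2 3 4 3 2 3 2 1 2 1 0]
  -> pairs=12 depth=4 groups=4 -> no
String 6 '[][[][[][][]][[]]][][][][][][]': depth seq [1 0 1 2 1 2 3 2 3 2 3 2 1 2 3 2 1 0 1 0 1 0 1 0 1 0 1 0 1 0]
  -> pairs=15 depth=3 groups=8 -> no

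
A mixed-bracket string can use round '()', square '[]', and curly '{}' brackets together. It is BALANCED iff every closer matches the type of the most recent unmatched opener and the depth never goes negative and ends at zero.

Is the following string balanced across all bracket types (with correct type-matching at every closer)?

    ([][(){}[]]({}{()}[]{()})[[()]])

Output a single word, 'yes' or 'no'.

Answer: yes

Derivation:
pos 0: push '('; stack = (
pos 1: push '['; stack = ([
pos 2: ']' matches '['; pop; stack = (
pos 3: push '['; stack = ([
pos 4: push '('; stack = ([(
pos 5: ')' matches '('; pop; stack = ([
pos 6: push '{'; stack = ([{
pos 7: '}' matches '{'; pop; stack = ([
pos 8: push '['; stack = ([[
pos 9: ']' matches '['; pop; stack = ([
pos 10: ']' matches '['; pop; stack = (
pos 11: push '('; stack = ((
pos 12: push '{'; stack = (({
pos 13: '}' matches '{'; pop; stack = ((
pos 14: push '{'; stack = (({
pos 15: push '('; stack = (({(
pos 16: ')' matches '('; pop; stack = (({
pos 17: '}' matches '{'; pop; stack = ((
pos 18: push '['; stack = (([
pos 19: ']' matches '['; pop; stack = ((
pos 20: push '{'; stack = (({
pos 21: push '('; stack = (({(
pos 22: ')' matches '('; pop; stack = (({
pos 23: '}' matches '{'; pop; stack = ((
pos 24: ')' matches '('; pop; stack = (
pos 25: push '['; stack = ([
pos 26: push '['; stack = ([[
pos 27: push '('; stack = ([[(
pos 28: ')' matches '('; pop; stack = ([[
pos 29: ']' matches '['; pop; stack = ([
pos 30: ']' matches '['; pop; stack = (
pos 31: ')' matches '('; pop; stack = (empty)
end: stack empty → VALID
Verdict: properly nested → yes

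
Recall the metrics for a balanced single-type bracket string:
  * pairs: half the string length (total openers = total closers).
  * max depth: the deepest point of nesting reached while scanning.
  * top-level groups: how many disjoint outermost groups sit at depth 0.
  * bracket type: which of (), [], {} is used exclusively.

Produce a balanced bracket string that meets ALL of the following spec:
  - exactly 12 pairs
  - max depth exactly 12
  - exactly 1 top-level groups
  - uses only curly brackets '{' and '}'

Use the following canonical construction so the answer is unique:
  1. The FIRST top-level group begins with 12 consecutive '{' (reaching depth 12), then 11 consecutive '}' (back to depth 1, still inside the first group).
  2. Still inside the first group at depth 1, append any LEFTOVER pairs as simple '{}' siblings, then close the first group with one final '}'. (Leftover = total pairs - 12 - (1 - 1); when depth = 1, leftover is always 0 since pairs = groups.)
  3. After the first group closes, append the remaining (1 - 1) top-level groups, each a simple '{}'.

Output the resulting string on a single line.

Spec: pairs=12 depth=12 groups=1
Leftover pairs = 12 - 12 - (1-1) = 0
First group: deep chain of depth 12 + 0 sibling pairs
Remaining 0 groups: simple '{}' each

Answer: {{{{{{{{{{{{}}}}}}}}}}}}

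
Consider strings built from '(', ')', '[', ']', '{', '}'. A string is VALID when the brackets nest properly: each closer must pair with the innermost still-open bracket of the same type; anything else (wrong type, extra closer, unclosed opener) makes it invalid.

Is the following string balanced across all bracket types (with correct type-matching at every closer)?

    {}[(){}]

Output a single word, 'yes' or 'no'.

Answer: yes

Derivation:
pos 0: push '{'; stack = {
pos 1: '}' matches '{'; pop; stack = (empty)
pos 2: push '['; stack = [
pos 3: push '('; stack = [(
pos 4: ')' matches '('; pop; stack = [
pos 5: push '{'; stack = [{
pos 6: '}' matches '{'; pop; stack = [
pos 7: ']' matches '['; pop; stack = (empty)
end: stack empty → VALID
Verdict: properly nested → yes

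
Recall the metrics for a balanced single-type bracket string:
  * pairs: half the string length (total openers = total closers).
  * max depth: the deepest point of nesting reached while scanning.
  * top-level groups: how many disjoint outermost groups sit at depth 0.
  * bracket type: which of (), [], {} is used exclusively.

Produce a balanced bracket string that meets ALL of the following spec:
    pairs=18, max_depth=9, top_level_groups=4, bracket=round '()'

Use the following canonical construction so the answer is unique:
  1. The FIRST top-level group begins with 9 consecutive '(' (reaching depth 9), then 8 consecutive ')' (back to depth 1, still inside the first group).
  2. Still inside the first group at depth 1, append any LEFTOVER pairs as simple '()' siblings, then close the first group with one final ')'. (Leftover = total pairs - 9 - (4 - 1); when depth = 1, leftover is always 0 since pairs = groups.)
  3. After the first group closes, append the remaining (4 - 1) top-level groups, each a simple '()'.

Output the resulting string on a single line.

Spec: pairs=18 depth=9 groups=4
Leftover pairs = 18 - 9 - (4-1) = 6
First group: deep chain of depth 9 + 6 sibling pairs
Remaining 3 groups: simple '()' each

Answer: ((((((((())))))))()()()()()())()()()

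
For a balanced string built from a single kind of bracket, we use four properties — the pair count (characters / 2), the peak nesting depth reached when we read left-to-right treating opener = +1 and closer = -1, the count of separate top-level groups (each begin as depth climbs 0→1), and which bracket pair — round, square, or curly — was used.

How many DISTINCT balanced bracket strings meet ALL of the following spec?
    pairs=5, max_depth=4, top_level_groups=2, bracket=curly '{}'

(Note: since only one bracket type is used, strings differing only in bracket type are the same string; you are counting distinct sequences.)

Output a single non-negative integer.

Answer: 2

Derivation:
Spec: pairs=5 depth=4 groups=2
Count(depth <= 4) = 14
Count(depth <= 3) = 12
Count(depth == 4) = 14 - 12 = 2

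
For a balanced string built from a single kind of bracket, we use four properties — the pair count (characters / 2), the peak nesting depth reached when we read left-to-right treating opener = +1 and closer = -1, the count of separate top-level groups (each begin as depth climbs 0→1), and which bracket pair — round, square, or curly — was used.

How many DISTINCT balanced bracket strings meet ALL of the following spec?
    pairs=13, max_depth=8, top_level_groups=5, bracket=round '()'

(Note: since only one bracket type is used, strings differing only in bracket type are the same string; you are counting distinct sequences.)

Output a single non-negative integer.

Spec: pairs=13 depth=8 groups=5
Count(depth <= 8) = 48445
Count(depth <= 7) = 48360
Count(depth == 8) = 48445 - 48360 = 85

Answer: 85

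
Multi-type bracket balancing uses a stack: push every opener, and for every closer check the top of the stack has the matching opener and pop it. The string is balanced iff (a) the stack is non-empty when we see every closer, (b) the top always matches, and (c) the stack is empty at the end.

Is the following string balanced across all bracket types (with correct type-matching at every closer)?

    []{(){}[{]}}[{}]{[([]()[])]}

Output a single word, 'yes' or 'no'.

pos 0: push '['; stack = [
pos 1: ']' matches '['; pop; stack = (empty)
pos 2: push '{'; stack = {
pos 3: push '('; stack = {(
pos 4: ')' matches '('; pop; stack = {
pos 5: push '{'; stack = {{
pos 6: '}' matches '{'; pop; stack = {
pos 7: push '['; stack = {[
pos 8: push '{'; stack = {[{
pos 9: saw closer ']' but top of stack is '{' (expected '}') → INVALID
Verdict: type mismatch at position 9: ']' closes '{' → no

Answer: no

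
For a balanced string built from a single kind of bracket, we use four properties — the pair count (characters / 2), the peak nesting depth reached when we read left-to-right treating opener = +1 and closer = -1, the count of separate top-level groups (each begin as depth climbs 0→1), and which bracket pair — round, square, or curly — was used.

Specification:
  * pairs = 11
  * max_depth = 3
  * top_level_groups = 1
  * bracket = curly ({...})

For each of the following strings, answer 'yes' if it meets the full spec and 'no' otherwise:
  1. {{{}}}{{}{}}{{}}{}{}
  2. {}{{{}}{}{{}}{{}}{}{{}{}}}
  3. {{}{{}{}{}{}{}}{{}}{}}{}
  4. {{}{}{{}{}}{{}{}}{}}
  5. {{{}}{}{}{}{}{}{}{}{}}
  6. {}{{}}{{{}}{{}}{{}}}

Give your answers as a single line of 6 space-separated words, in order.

String 1 '{{{}}}{{}{}}{{}}{}{}': depth seq [1 2 3 2 1 0 1 2 1 2 1 0 1 2 1 0 1 0 1 0]
  -> pairs=10 depth=3 groups=5 -> no
String 2 '{}{{{}}{}{{}}{{}}{}{{}{}}}': depth seq [1 0 1 2 3 2 1 2 1 2 3 2 1 2 3 2 1 2 1 2 3 2 3 2 1 0]
  -> pairs=13 depth=3 groups=2 -> no
String 3 '{{}{{}{}{}{}{}}{{}}{}}{}': depth seq [1 2 1 2 3 2 3 2 3 2 3 2 3 2 1 2 3 2 1 2 1 0 1 0]
  -> pairs=12 depth=3 groups=2 -> no
String 4 '{{}{}{{}{}}{{}{}}{}}': depth seq [1 2 1 2 1 2 3 2 3 2 1 2 3 2 3 2 1 2 1 0]
  -> pairs=10 depth=3 groups=1 -> no
String 5 '{{{}}{}{}{}{}{}{}{}{}}': depth seq [1 2 3 2 1 2 1 2 1 2 1 2 1 2 1 2 1 2 1 2 1 0]
  -> pairs=11 depth=3 groups=1 -> yes
String 6 '{}{{}}{{{}}{{}}{{}}}': depth seq [1 0 1 2 1 0 1 2 3 2 1 2 3 2 1 2 3 2 1 0]
  -> pairs=10 depth=3 groups=3 -> no

Answer: no no no no yes no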